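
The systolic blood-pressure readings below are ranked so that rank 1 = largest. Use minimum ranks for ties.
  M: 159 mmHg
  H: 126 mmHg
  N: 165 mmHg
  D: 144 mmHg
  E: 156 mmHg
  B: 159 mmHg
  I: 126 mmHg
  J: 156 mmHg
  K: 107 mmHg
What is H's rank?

Sorted (descending): 165, 159, 159, 156, 156, 144, 126, 126, 107
The 2 values of 159 occupy positions 2–3 → each gets rank 2.
The 2 values of 156 occupy positions 4–5 → each gets rank 4.
The 2 values of 126 occupy positions 7–8 → each gets rank 7.
H has value 126 mmHg → rank 7.

7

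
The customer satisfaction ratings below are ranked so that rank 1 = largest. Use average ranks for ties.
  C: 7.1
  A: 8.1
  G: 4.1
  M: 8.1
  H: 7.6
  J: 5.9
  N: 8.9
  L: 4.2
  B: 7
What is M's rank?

2.5

Sorted (descending): 8.9, 8.1, 8.1, 7.6, 7.1, 7, 5.9, 4.2, 4.1
The 2 values of 8.1 occupy positions 2–3 → average rank (2+3)/2 = 2.5.
M has value 8.1 → rank 2.5.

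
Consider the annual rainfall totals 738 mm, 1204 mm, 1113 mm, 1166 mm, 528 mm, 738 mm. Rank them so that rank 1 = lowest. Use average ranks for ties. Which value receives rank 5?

1166

Sorted (ascending): 528, 738, 738, 1113, 1166, 1204
The 2 values of 738 occupy positions 2–3 → average rank (2+3)/2 = 2.5.
Rank 5 → value 1166.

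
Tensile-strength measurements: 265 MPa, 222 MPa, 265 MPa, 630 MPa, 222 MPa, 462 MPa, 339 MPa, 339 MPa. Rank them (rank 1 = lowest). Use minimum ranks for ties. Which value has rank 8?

Sorted (ascending): 222, 222, 265, 265, 339, 339, 462, 630
The 2 values of 222 occupy positions 1–2 → each gets rank 1.
The 2 values of 265 occupy positions 3–4 → each gets rank 3.
The 2 values of 339 occupy positions 5–6 → each gets rank 5.
Rank 8 → value 630.

630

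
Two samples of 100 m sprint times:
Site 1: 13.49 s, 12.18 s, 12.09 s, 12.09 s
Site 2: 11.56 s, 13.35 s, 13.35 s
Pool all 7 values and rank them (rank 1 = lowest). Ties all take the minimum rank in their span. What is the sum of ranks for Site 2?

11

Sorted (ascending): 11.56, 12.09, 12.09, 12.18, 13.35, 13.35, 13.49
The 2 values of 12.09 occupy positions 2–3 → each gets rank 2.
The 2 values of 13.35 occupy positions 5–6 → each gets rank 5.
Site 2 values → pooled ranks: 11.56→1, 13.35→5, 13.35→5
Rank sum = 1 + 5 + 5 = 11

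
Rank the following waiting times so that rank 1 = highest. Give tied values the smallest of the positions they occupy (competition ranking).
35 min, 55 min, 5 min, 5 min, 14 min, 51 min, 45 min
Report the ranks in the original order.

Sorted (descending): 55, 51, 45, 35, 14, 5, 5
The 2 values of 5 occupy positions 6–7 → each gets rank 6.

4, 1, 6, 6, 5, 2, 3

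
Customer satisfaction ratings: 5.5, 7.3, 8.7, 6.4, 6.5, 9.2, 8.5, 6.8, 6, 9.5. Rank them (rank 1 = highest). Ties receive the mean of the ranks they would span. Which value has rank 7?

Sorted (descending): 9.5, 9.2, 8.7, 8.5, 7.3, 6.8, 6.5, 6.4, 6, 5.5
No ties — each value takes its position as its rank.
Rank 7 → value 6.5.

6.5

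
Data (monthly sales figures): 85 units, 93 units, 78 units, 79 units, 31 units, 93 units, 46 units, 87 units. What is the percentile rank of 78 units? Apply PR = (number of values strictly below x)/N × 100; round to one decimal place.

N = 8.
Strictly below 78: 2. Equal to 78: 1.
PR = 2/8 × 100 = 25.0

25.0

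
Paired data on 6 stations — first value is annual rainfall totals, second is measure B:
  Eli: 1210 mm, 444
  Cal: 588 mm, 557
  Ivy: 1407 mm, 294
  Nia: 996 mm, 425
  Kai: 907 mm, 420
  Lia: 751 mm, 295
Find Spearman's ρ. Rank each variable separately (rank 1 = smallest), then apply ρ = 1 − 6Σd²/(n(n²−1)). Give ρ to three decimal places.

Ranks of variable 1: 5, 1, 6, 4, 3, 2
Ranks of variable 2: 5, 6, 1, 4, 3, 2
d = r₁ − r₂: 0, -5, 5, 0, 0, 0
d²: 0, 25, 25, 0, 0, 0; Σd² = 50
ρ = 1 − 6·50/(6·35) = 1 − 300/210 = -0.429

-0.429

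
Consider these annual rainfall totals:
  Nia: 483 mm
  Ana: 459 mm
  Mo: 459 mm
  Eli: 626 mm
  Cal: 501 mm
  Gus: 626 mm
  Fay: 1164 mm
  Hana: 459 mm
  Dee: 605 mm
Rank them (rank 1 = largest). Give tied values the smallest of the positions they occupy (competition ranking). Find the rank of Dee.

Sorted (descending): 1164, 626, 626, 605, 501, 483, 459, 459, 459
The 2 values of 626 occupy positions 2–3 → each gets rank 2.
The 3 values of 459 occupy positions 7–9 → each gets rank 7.
Dee has value 605 mm → rank 4.

4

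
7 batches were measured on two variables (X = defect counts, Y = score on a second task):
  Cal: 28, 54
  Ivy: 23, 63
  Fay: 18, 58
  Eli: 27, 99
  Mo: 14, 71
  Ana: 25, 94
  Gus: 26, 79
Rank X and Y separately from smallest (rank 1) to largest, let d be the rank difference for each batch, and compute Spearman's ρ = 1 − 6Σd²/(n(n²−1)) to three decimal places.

Ranks of variable 1: 7, 3, 2, 6, 1, 4, 5
Ranks of variable 2: 1, 3, 2, 7, 4, 6, 5
d = r₁ − r₂: 6, 0, 0, -1, -3, -2, 0
d²: 36, 0, 0, 1, 9, 4, 0; Σd² = 50
ρ = 1 − 6·50/(7·48) = 1 − 300/336 = 0.107

0.107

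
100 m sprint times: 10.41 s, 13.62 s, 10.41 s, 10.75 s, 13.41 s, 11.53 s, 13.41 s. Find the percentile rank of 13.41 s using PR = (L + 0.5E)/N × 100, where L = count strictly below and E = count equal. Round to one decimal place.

N = 7.
Strictly below 13.41: 4. Equal to 13.41: 2.
PR = (4 + 0.5·2)/7 × 100 = 71.4

71.4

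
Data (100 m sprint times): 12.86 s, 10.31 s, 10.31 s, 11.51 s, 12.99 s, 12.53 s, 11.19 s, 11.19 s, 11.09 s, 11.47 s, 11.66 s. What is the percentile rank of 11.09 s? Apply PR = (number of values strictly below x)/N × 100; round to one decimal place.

18.2

N = 11.
Strictly below 11.09: 2. Equal to 11.09: 1.
PR = 2/11 × 100 = 18.2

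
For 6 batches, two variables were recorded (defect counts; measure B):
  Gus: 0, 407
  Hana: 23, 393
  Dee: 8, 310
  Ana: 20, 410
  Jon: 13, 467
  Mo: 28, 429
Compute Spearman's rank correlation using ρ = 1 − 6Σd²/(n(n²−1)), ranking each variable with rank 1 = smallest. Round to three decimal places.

Ranks of variable 1: 1, 5, 2, 4, 3, 6
Ranks of variable 2: 3, 2, 1, 4, 6, 5
d = r₁ − r₂: -2, 3, 1, 0, -3, 1
d²: 4, 9, 1, 0, 9, 1; Σd² = 24
ρ = 1 − 6·24/(6·35) = 1 − 144/210 = 0.314

0.314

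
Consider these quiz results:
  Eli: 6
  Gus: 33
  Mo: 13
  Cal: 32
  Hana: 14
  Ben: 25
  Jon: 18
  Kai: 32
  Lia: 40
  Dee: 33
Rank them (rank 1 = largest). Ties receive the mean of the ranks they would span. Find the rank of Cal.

4.5

Sorted (descending): 40, 33, 33, 32, 32, 25, 18, 14, 13, 6
The 2 values of 33 occupy positions 2–3 → average rank (2+3)/2 = 2.5.
The 2 values of 32 occupy positions 4–5 → average rank (4+5)/2 = 4.5.
Cal has value 32 → rank 4.5.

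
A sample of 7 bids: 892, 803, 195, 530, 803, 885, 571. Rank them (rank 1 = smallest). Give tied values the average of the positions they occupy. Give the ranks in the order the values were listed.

7, 4.5, 1, 2, 4.5, 6, 3

Sorted (ascending): 195, 530, 571, 803, 803, 885, 892
The 2 values of 803 occupy positions 4–5 → average rank (4+5)/2 = 4.5.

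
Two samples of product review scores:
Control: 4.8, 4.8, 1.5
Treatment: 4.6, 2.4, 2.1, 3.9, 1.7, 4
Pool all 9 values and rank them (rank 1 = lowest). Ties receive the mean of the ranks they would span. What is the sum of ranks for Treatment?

Sorted (ascending): 1.5, 1.7, 2.1, 2.4, 3.9, 4, 4.6, 4.8, 4.8
The 2 values of 4.8 occupy positions 8–9 → average rank (8+9)/2 = 8.5.
Treatment values → pooled ranks: 4.6→7, 2.4→4, 2.1→3, 3.9→5, 1.7→2, 4→6
Rank sum = 7 + 4 + 3 + 5 + 2 + 6 = 27

27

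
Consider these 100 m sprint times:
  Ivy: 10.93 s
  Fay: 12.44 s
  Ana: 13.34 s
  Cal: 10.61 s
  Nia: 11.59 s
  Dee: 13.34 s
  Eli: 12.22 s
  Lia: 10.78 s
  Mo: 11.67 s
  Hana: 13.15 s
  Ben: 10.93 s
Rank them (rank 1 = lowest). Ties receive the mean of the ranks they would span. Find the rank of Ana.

Sorted (ascending): 10.61, 10.78, 10.93, 10.93, 11.59, 11.67, 12.22, 12.44, 13.15, 13.34, 13.34
The 2 values of 10.93 occupy positions 3–4 → average rank (3+4)/2 = 3.5.
The 2 values of 13.34 occupy positions 10–11 → average rank (10+11)/2 = 10.5.
Ana has value 13.34 s → rank 10.5.

10.5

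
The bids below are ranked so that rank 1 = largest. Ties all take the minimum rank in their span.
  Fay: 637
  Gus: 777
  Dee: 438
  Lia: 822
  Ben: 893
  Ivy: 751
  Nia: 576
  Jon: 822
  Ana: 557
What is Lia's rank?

Sorted (descending): 893, 822, 822, 777, 751, 637, 576, 557, 438
The 2 values of 822 occupy positions 2–3 → each gets rank 2.
Lia has value 822 → rank 2.

2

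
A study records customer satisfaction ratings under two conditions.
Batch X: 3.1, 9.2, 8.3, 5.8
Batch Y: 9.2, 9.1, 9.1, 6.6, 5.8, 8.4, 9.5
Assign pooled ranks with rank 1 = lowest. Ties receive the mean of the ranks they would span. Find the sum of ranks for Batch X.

Sorted (ascending): 3.1, 5.8, 5.8, 6.6, 8.3, 8.4, 9.1, 9.1, 9.2, 9.2, 9.5
The 2 values of 5.8 occupy positions 2–3 → average rank (2+3)/2 = 2.5.
The 2 values of 9.1 occupy positions 7–8 → average rank (7+8)/2 = 7.5.
The 2 values of 9.2 occupy positions 9–10 → average rank (9+10)/2 = 9.5.
Batch X values → pooled ranks: 3.1→1, 9.2→9.5, 8.3→5, 5.8→2.5
Rank sum = 1 + 9.5 + 5 + 2.5 = 18

18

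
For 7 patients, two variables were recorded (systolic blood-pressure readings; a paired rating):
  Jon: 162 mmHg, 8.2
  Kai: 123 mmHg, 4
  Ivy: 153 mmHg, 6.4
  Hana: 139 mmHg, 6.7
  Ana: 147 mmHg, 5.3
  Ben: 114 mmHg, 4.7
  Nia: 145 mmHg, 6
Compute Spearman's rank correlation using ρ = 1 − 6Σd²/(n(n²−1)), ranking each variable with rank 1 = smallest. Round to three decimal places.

0.714

Ranks of variable 1: 7, 2, 6, 3, 5, 1, 4
Ranks of variable 2: 7, 1, 5, 6, 3, 2, 4
d = r₁ − r₂: 0, 1, 1, -3, 2, -1, 0
d²: 0, 1, 1, 9, 4, 1, 0; Σd² = 16
ρ = 1 − 6·16/(7·48) = 1 − 96/336 = 0.714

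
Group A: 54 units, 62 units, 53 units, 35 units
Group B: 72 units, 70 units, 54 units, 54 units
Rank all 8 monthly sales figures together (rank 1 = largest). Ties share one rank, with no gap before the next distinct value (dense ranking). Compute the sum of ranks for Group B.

Sorted (descending): 72, 70, 62, 54, 54, 54, 53, 35
The 3 values of 54 share dense rank 4.
Remaining distinct values take the next consecutive integers.
Group B values → pooled ranks: 72→1, 70→2, 54→4, 54→4
Rank sum = 1 + 2 + 4 + 4 = 11

11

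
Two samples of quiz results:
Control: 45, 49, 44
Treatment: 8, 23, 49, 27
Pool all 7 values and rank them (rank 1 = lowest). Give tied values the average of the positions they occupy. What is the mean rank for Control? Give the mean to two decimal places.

Sorted (ascending): 8, 23, 27, 44, 45, 49, 49
The 2 values of 49 occupy positions 6–7 → average rank (6+7)/2 = 6.5.
Control values → pooled ranks: 45→5, 49→6.5, 44→4
Mean rank = (5 + 6.5 + 4) / 3 = 5.17

5.17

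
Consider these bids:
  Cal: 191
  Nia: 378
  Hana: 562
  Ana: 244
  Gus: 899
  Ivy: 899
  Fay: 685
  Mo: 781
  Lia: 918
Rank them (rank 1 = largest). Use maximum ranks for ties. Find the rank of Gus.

Sorted (descending): 918, 899, 899, 781, 685, 562, 378, 244, 191
The 2 values of 899 occupy positions 2–3 → each gets rank 3.
Gus has value 899 → rank 3.

3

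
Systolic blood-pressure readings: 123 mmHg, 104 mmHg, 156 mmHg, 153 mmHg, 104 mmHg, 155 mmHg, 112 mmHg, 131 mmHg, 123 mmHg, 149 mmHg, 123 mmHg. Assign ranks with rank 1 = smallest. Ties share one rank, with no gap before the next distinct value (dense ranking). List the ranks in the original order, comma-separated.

Sorted (ascending): 104, 104, 112, 123, 123, 123, 131, 149, 153, 155, 156
The 2 values of 104 share dense rank 1.
The 3 values of 123 share dense rank 3.
Remaining distinct values take the next consecutive integers.

3, 1, 8, 6, 1, 7, 2, 4, 3, 5, 3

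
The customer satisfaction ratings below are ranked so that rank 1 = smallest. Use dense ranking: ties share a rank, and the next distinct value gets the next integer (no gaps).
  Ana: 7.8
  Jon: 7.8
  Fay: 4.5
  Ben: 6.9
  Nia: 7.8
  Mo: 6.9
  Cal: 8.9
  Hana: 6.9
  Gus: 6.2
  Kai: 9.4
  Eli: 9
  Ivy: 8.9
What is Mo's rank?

3

Sorted (ascending): 4.5, 6.2, 6.9, 6.9, 6.9, 7.8, 7.8, 7.8, 8.9, 8.9, 9, 9.4
The 3 values of 6.9 share dense rank 3.
The 3 values of 7.8 share dense rank 4.
The 2 values of 8.9 share dense rank 5.
Remaining distinct values take the next consecutive integers.
Mo has value 6.9 → rank 3.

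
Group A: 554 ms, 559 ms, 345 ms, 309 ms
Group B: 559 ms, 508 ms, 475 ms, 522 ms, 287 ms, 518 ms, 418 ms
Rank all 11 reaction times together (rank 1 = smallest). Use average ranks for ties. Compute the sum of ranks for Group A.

Sorted (ascending): 287, 309, 345, 418, 475, 508, 518, 522, 554, 559, 559
The 2 values of 559 occupy positions 10–11 → average rank (10+11)/2 = 10.5.
Group A values → pooled ranks: 554→9, 559→10.5, 345→3, 309→2
Rank sum = 9 + 10.5 + 3 + 2 = 24.5

24.5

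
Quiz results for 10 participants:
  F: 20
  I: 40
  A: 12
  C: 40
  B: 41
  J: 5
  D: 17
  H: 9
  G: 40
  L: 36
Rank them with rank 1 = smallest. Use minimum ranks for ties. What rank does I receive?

7

Sorted (ascending): 5, 9, 12, 17, 20, 36, 40, 40, 40, 41
The 3 values of 40 occupy positions 7–9 → each gets rank 7.
I has value 40 → rank 7.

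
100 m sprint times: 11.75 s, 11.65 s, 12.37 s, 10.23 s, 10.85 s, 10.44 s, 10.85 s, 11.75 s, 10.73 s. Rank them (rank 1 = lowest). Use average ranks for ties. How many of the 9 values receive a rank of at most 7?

Sorted (ascending): 10.23, 10.44, 10.73, 10.85, 10.85, 11.65, 11.75, 11.75, 12.37
The 2 values of 10.85 occupy positions 4–5 → average rank (4+5)/2 = 4.5.
The 2 values of 11.75 occupy positions 7–8 → average rank (7+8)/2 = 7.5.
Ranks ≤ 7: {1, 2, 3, 4.5, 4.5, 6} → 6 values.

6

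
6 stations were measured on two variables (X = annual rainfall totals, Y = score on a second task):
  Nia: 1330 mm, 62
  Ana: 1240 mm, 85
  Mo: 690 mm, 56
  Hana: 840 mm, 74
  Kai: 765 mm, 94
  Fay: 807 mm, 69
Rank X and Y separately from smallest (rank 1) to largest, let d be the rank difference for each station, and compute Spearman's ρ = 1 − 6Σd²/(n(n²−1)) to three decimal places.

Ranks of variable 1: 6, 5, 1, 4, 2, 3
Ranks of variable 2: 2, 5, 1, 4, 6, 3
d = r₁ − r₂: 4, 0, 0, 0, -4, 0
d²: 16, 0, 0, 0, 16, 0; Σd² = 32
ρ = 1 − 6·32/(6·35) = 1 − 192/210 = 0.086

0.086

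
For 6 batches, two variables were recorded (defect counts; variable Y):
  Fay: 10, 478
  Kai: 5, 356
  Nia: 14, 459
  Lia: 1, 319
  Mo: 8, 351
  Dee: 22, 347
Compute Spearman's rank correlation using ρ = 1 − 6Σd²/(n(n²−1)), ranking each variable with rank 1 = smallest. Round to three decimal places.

Ranks of variable 1: 4, 2, 5, 1, 3, 6
Ranks of variable 2: 6, 4, 5, 1, 3, 2
d = r₁ − r₂: -2, -2, 0, 0, 0, 4
d²: 4, 4, 0, 0, 0, 16; Σd² = 24
ρ = 1 − 6·24/(6·35) = 1 − 144/210 = 0.314

0.314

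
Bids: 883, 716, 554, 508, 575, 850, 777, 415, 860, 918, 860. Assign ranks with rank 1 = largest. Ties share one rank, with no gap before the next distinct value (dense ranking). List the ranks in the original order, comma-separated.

2, 6, 8, 9, 7, 4, 5, 10, 3, 1, 3

Sorted (descending): 918, 883, 860, 860, 850, 777, 716, 575, 554, 508, 415
The 2 values of 860 share dense rank 3.
Remaining distinct values take the next consecutive integers.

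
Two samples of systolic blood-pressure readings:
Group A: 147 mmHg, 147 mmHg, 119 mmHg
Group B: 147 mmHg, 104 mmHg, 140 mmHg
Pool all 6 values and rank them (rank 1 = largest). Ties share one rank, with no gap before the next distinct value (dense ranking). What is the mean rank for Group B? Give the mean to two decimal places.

Sorted (descending): 147, 147, 147, 140, 119, 104
The 3 values of 147 share dense rank 1.
Remaining distinct values take the next consecutive integers.
Group B values → pooled ranks: 147→1, 104→4, 140→2
Mean rank = (1 + 4 + 2) / 3 = 2.33

2.33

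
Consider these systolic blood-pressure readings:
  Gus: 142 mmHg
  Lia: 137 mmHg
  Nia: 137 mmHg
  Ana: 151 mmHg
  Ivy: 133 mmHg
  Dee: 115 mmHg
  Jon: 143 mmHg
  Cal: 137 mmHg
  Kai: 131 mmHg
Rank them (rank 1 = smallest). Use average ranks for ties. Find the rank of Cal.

Sorted (ascending): 115, 131, 133, 137, 137, 137, 142, 143, 151
The 3 values of 137 occupy positions 4–6 → average rank 5.
Cal has value 137 mmHg → rank 5.

5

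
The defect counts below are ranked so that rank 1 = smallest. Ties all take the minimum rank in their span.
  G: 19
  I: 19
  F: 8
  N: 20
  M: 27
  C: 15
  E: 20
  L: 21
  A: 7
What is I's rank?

Sorted (ascending): 7, 8, 15, 19, 19, 20, 20, 21, 27
The 2 values of 19 occupy positions 4–5 → each gets rank 4.
The 2 values of 20 occupy positions 6–7 → each gets rank 6.
I has value 19 → rank 4.

4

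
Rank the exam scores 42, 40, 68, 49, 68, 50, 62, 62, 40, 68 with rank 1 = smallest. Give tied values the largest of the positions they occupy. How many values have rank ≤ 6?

5

Sorted (ascending): 40, 40, 42, 49, 50, 62, 62, 68, 68, 68
The 2 values of 40 occupy positions 1–2 → each gets rank 2.
The 2 values of 62 occupy positions 6–7 → each gets rank 7.
The 3 values of 68 occupy positions 8–10 → each gets rank 10.
Ranks ≤ 6: {2, 2, 3, 4, 5} → 5 values.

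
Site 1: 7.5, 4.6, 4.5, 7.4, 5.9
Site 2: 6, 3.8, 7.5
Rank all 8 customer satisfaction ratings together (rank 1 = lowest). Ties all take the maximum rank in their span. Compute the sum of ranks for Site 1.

Sorted (ascending): 3.8, 4.5, 4.6, 5.9, 6, 7.4, 7.5, 7.5
The 2 values of 7.5 occupy positions 7–8 → each gets rank 8.
Site 1 values → pooled ranks: 7.5→8, 4.6→3, 4.5→2, 7.4→6, 5.9→4
Rank sum = 8 + 3 + 2 + 6 + 4 = 23

23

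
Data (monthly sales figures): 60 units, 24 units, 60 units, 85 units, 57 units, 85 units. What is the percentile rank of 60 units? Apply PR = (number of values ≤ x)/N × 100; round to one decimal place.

N = 6.
Strictly below 60: 2. Equal to 60: 2.
PR = 4/6 × 100 = 66.7

66.7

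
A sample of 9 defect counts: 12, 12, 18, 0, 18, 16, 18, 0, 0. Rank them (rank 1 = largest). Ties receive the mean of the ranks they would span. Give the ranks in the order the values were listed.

5.5, 5.5, 2, 8, 2, 4, 2, 8, 8

Sorted (descending): 18, 18, 18, 16, 12, 12, 0, 0, 0
The 3 values of 18 occupy positions 1–3 → average rank 2.
The 2 values of 12 occupy positions 5–6 → average rank (5+6)/2 = 5.5.
The 3 values of 0 occupy positions 7–9 → average rank 8.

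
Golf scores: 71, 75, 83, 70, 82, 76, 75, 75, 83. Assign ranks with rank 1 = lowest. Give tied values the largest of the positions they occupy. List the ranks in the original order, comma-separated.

2, 5, 9, 1, 7, 6, 5, 5, 9

Sorted (ascending): 70, 71, 75, 75, 75, 76, 82, 83, 83
The 3 values of 75 occupy positions 3–5 → each gets rank 5.
The 2 values of 83 occupy positions 8–9 → each gets rank 9.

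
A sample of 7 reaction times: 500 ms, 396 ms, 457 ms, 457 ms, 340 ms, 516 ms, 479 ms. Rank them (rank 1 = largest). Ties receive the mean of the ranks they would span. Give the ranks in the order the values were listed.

Sorted (descending): 516, 500, 479, 457, 457, 396, 340
The 2 values of 457 occupy positions 4–5 → average rank (4+5)/2 = 4.5.

2, 6, 4.5, 4.5, 7, 1, 3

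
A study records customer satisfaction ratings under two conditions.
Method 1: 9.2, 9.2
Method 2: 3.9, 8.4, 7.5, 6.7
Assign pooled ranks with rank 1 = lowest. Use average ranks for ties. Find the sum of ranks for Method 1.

11

Sorted (ascending): 3.9, 6.7, 7.5, 8.4, 9.2, 9.2
The 2 values of 9.2 occupy positions 5–6 → average rank (5+6)/2 = 5.5.
Method 1 values → pooled ranks: 9.2→5.5, 9.2→5.5
Rank sum = 5.5 + 5.5 = 11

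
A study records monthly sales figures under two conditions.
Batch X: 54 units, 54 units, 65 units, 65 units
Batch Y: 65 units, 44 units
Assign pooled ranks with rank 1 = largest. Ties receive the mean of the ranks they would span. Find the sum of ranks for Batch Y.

8

Sorted (descending): 65, 65, 65, 54, 54, 44
The 3 values of 65 occupy positions 1–3 → average rank 2.
The 2 values of 54 occupy positions 4–5 → average rank (4+5)/2 = 4.5.
Batch Y values → pooled ranks: 65→2, 44→6
Rank sum = 2 + 6 = 8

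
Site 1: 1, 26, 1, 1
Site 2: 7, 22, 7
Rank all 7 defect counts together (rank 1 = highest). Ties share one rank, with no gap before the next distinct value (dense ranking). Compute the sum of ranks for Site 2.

8

Sorted (descending): 26, 22, 7, 7, 1, 1, 1
The 2 values of 7 share dense rank 3.
The 3 values of 1 share dense rank 4.
Remaining distinct values take the next consecutive integers.
Site 2 values → pooled ranks: 7→3, 22→2, 7→3
Rank sum = 3 + 2 + 3 = 8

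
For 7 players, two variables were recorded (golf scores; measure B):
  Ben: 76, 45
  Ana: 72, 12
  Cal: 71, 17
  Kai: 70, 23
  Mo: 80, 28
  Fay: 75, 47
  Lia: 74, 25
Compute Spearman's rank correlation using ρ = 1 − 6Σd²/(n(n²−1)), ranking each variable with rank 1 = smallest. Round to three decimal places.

0.714

Ranks of variable 1: 6, 3, 2, 1, 7, 5, 4
Ranks of variable 2: 6, 1, 2, 3, 5, 7, 4
d = r₁ − r₂: 0, 2, 0, -2, 2, -2, 0
d²: 0, 4, 0, 4, 4, 4, 0; Σd² = 16
ρ = 1 − 6·16/(7·48) = 1 − 96/336 = 0.714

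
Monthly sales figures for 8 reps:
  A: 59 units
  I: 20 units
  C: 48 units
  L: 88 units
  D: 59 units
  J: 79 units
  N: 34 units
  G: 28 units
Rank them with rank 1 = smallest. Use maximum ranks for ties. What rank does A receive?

Sorted (ascending): 20, 28, 34, 48, 59, 59, 79, 88
The 2 values of 59 occupy positions 5–6 → each gets rank 6.
A has value 59 units → rank 6.

6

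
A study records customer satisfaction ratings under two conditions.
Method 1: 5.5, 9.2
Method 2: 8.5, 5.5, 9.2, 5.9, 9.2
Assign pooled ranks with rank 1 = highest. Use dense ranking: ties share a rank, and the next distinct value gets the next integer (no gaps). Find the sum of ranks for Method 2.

11

Sorted (descending): 9.2, 9.2, 9.2, 8.5, 5.9, 5.5, 5.5
The 3 values of 9.2 share dense rank 1.
The 2 values of 5.5 share dense rank 4.
Remaining distinct values take the next consecutive integers.
Method 2 values → pooled ranks: 8.5→2, 5.5→4, 9.2→1, 5.9→3, 9.2→1
Rank sum = 2 + 4 + 1 + 3 + 1 = 11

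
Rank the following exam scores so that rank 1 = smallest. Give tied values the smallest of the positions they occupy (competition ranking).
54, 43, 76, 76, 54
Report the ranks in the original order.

Sorted (ascending): 43, 54, 54, 76, 76
The 2 values of 54 occupy positions 2–3 → each gets rank 2.
The 2 values of 76 occupy positions 4–5 → each gets rank 4.

2, 1, 4, 4, 2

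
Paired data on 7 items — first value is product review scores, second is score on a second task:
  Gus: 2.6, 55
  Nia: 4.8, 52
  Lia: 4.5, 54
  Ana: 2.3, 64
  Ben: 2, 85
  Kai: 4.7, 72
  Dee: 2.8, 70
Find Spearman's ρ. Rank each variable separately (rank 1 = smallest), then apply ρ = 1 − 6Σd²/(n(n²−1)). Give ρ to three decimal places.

Ranks of variable 1: 3, 7, 5, 2, 1, 6, 4
Ranks of variable 2: 3, 1, 2, 4, 7, 6, 5
d = r₁ − r₂: 0, 6, 3, -2, -6, 0, -1
d²: 0, 36, 9, 4, 36, 0, 1; Σd² = 86
ρ = 1 − 6·86/(7·48) = 1 − 516/336 = -0.536

-0.536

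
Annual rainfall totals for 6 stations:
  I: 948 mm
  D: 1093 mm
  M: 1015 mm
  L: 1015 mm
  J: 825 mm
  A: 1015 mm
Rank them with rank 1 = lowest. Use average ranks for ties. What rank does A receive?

Sorted (ascending): 825, 948, 1015, 1015, 1015, 1093
The 3 values of 1015 occupy positions 3–5 → average rank 4.
A has value 1015 mm → rank 4.

4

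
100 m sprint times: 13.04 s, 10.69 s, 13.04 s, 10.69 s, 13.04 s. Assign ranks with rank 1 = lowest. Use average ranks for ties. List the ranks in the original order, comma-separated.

4, 1.5, 4, 1.5, 4

Sorted (ascending): 10.69, 10.69, 13.04, 13.04, 13.04
The 2 values of 10.69 occupy positions 1–2 → average rank (1+2)/2 = 1.5.
The 3 values of 13.04 occupy positions 3–5 → average rank 4.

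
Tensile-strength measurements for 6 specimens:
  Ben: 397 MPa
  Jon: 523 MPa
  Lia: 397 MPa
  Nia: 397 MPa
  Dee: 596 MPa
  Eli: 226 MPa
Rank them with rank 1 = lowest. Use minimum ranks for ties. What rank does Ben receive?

Sorted (ascending): 226, 397, 397, 397, 523, 596
The 3 values of 397 occupy positions 2–4 → each gets rank 2.
Ben has value 397 MPa → rank 2.

2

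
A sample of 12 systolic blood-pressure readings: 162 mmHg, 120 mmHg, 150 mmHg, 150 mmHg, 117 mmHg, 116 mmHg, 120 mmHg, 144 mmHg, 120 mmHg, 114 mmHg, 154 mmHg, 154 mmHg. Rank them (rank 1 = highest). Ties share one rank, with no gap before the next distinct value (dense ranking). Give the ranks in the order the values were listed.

1, 5, 3, 3, 6, 7, 5, 4, 5, 8, 2, 2

Sorted (descending): 162, 154, 154, 150, 150, 144, 120, 120, 120, 117, 116, 114
The 2 values of 154 share dense rank 2.
The 2 values of 150 share dense rank 3.
The 3 values of 120 share dense rank 5.
Remaining distinct values take the next consecutive integers.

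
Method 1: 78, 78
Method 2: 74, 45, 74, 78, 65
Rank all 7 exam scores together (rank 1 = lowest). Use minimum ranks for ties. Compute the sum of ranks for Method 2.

14

Sorted (ascending): 45, 65, 74, 74, 78, 78, 78
The 2 values of 74 occupy positions 3–4 → each gets rank 3.
The 3 values of 78 occupy positions 5–7 → each gets rank 5.
Method 2 values → pooled ranks: 74→3, 45→1, 74→3, 78→5, 65→2
Rank sum = 3 + 1 + 3 + 5 + 2 = 14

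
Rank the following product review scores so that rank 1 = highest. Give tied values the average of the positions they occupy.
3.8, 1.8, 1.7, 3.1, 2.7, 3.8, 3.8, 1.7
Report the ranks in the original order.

Sorted (descending): 3.8, 3.8, 3.8, 3.1, 2.7, 1.8, 1.7, 1.7
The 3 values of 3.8 occupy positions 1–3 → average rank 2.
The 2 values of 1.7 occupy positions 7–8 → average rank (7+8)/2 = 7.5.

2, 6, 7.5, 4, 5, 2, 2, 7.5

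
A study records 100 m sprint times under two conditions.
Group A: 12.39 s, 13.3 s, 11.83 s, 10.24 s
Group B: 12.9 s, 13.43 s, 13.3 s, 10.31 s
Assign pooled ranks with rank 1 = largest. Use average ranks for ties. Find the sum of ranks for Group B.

Sorted (descending): 13.43, 13.3, 13.3, 12.9, 12.39, 11.83, 10.31, 10.24
The 2 values of 13.3 occupy positions 2–3 → average rank (2+3)/2 = 2.5.
Group B values → pooled ranks: 12.9→4, 13.43→1, 13.3→2.5, 10.31→7
Rank sum = 4 + 1 + 2.5 + 7 = 14.5

14.5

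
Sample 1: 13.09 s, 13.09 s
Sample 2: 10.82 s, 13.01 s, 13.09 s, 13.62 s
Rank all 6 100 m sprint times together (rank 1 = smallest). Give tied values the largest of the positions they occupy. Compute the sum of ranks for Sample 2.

Sorted (ascending): 10.82, 13.01, 13.09, 13.09, 13.09, 13.62
The 3 values of 13.09 occupy positions 3–5 → each gets rank 5.
Sample 2 values → pooled ranks: 10.82→1, 13.01→2, 13.09→5, 13.62→6
Rank sum = 1 + 2 + 5 + 6 = 14

14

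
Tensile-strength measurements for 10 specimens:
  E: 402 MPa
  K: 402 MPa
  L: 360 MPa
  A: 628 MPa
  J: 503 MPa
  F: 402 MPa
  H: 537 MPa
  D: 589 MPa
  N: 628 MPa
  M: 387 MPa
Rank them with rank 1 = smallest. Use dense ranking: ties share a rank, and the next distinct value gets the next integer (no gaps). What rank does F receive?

3

Sorted (ascending): 360, 387, 402, 402, 402, 503, 537, 589, 628, 628
The 3 values of 402 share dense rank 3.
The 2 values of 628 share dense rank 7.
Remaining distinct values take the next consecutive integers.
F has value 402 MPa → rank 3.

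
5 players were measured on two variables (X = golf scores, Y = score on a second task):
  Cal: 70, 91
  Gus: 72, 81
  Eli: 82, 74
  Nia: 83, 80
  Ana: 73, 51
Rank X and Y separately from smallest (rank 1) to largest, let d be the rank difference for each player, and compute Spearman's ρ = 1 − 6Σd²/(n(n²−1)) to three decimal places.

-0.600

Ranks of variable 1: 1, 2, 4, 5, 3
Ranks of variable 2: 5, 4, 2, 3, 1
d = r₁ − r₂: -4, -2, 2, 2, 2
d²: 16, 4, 4, 4, 4; Σd² = 32
ρ = 1 − 6·32/(5·24) = 1 − 192/120 = -0.600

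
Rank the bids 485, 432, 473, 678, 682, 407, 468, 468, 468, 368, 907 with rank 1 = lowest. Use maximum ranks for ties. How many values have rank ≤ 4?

Sorted (ascending): 368, 407, 432, 468, 468, 468, 473, 485, 678, 682, 907
The 3 values of 468 occupy positions 4–6 → each gets rank 6.
Ranks ≤ 4: {1, 2, 3} → 3 values.

3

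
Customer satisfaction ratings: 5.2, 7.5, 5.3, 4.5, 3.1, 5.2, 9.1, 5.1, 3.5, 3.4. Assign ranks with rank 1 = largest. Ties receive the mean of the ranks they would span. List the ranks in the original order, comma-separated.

4.5, 2, 3, 7, 10, 4.5, 1, 6, 8, 9

Sorted (descending): 9.1, 7.5, 5.3, 5.2, 5.2, 5.1, 4.5, 3.5, 3.4, 3.1
The 2 values of 5.2 occupy positions 4–5 → average rank (4+5)/2 = 4.5.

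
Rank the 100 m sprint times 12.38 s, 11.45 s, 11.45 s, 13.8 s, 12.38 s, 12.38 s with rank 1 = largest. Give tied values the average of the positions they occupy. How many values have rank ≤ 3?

4

Sorted (descending): 13.8, 12.38, 12.38, 12.38, 11.45, 11.45
The 3 values of 12.38 occupy positions 2–4 → average rank 3.
The 2 values of 11.45 occupy positions 5–6 → average rank (5+6)/2 = 5.5.
Ranks ≤ 3: {1, 3, 3, 3} → 4 values.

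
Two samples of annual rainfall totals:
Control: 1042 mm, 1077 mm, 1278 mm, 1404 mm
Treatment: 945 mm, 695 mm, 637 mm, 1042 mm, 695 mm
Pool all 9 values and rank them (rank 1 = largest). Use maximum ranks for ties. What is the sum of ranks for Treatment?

Sorted (descending): 1404, 1278, 1077, 1042, 1042, 945, 695, 695, 637
The 2 values of 1042 occupy positions 4–5 → each gets rank 5.
The 2 values of 695 occupy positions 7–8 → each gets rank 8.
Treatment values → pooled ranks: 945→6, 695→8, 637→9, 1042→5, 695→8
Rank sum = 6 + 8 + 9 + 5 + 8 = 36

36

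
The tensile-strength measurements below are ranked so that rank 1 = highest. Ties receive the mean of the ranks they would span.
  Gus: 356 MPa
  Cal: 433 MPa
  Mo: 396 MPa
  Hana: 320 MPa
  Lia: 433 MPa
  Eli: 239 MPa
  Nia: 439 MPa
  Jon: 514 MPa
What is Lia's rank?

Sorted (descending): 514, 439, 433, 433, 396, 356, 320, 239
The 2 values of 433 occupy positions 3–4 → average rank (3+4)/2 = 3.5.
Lia has value 433 MPa → rank 3.5.

3.5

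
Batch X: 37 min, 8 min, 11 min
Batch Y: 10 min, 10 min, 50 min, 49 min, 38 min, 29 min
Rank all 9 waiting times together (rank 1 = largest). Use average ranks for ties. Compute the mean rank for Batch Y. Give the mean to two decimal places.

4.33

Sorted (descending): 50, 49, 38, 37, 29, 11, 10, 10, 8
The 2 values of 10 occupy positions 7–8 → average rank (7+8)/2 = 7.5.
Batch Y values → pooled ranks: 10→7.5, 10→7.5, 50→1, 49→2, 38→3, 29→5
Mean rank = (7.5 + 7.5 + 1 + 2 + 3 + 5) / 6 = 4.33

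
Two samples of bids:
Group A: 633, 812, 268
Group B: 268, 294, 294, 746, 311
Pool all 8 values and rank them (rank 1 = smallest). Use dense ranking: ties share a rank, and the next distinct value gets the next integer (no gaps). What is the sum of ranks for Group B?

13

Sorted (ascending): 268, 268, 294, 294, 311, 633, 746, 812
The 2 values of 268 share dense rank 1.
The 2 values of 294 share dense rank 2.
Remaining distinct values take the next consecutive integers.
Group B values → pooled ranks: 268→1, 294→2, 294→2, 746→5, 311→3
Rank sum = 1 + 2 + 2 + 5 + 3 = 13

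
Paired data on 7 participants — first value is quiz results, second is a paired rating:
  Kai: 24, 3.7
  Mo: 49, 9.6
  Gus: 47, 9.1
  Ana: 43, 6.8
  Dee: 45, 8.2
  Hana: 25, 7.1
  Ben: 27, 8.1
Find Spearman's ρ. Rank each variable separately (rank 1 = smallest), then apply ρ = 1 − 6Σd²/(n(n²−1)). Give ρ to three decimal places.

Ranks of variable 1: 1, 7, 6, 4, 5, 2, 3
Ranks of variable 2: 1, 7, 6, 2, 5, 3, 4
d = r₁ − r₂: 0, 0, 0, 2, 0, -1, -1
d²: 0, 0, 0, 4, 0, 1, 1; Σd² = 6
ρ = 1 − 6·6/(7·48) = 1 − 36/336 = 0.893

0.893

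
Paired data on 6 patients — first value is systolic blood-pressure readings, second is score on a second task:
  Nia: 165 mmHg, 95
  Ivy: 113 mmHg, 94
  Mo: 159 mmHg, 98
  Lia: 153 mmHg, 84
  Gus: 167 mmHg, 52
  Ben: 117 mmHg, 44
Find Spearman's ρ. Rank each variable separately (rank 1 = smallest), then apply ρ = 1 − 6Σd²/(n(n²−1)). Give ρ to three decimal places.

0.143

Ranks of variable 1: 5, 1, 4, 3, 6, 2
Ranks of variable 2: 5, 4, 6, 3, 2, 1
d = r₁ − r₂: 0, -3, -2, 0, 4, 1
d²: 0, 9, 4, 0, 16, 1; Σd² = 30
ρ = 1 − 6·30/(6·35) = 1 − 180/210 = 0.143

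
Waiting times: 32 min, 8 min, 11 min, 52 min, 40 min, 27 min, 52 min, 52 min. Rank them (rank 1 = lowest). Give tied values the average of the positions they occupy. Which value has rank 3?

27

Sorted (ascending): 8, 11, 27, 32, 40, 52, 52, 52
The 3 values of 52 occupy positions 6–8 → average rank 7.
Rank 3 → value 27.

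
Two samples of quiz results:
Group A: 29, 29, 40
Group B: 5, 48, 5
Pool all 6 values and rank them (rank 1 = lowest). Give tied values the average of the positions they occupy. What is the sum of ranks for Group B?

Sorted (ascending): 5, 5, 29, 29, 40, 48
The 2 values of 5 occupy positions 1–2 → average rank (1+2)/2 = 1.5.
The 2 values of 29 occupy positions 3–4 → average rank (3+4)/2 = 3.5.
Group B values → pooled ranks: 5→1.5, 48→6, 5→1.5
Rank sum = 1.5 + 6 + 1.5 = 9

9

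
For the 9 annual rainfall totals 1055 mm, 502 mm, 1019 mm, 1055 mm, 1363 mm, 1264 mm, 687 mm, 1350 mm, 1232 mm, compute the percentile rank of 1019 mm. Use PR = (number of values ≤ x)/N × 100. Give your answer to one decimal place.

33.3

N = 9.
Strictly below 1019: 2. Equal to 1019: 1.
PR = 3/9 × 100 = 33.3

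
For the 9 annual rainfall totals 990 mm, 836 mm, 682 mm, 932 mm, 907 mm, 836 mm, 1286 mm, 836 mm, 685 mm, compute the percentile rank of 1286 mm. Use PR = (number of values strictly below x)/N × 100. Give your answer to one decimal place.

88.9

N = 9.
Strictly below 1286: 8. Equal to 1286: 1.
PR = 8/9 × 100 = 88.9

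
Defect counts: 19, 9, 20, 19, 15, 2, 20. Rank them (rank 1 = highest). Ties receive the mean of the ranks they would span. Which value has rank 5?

Sorted (descending): 20, 20, 19, 19, 15, 9, 2
The 2 values of 20 occupy positions 1–2 → average rank (1+2)/2 = 1.5.
The 2 values of 19 occupy positions 3–4 → average rank (3+4)/2 = 3.5.
Rank 5 → value 15.

15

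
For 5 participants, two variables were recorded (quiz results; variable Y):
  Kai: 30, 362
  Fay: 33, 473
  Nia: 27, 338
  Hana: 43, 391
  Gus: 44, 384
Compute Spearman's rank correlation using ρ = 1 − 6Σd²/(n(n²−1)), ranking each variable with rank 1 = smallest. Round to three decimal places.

Ranks of variable 1: 2, 3, 1, 4, 5
Ranks of variable 2: 2, 5, 1, 4, 3
d = r₁ − r₂: 0, -2, 0, 0, 2
d²: 0, 4, 0, 0, 4; Σd² = 8
ρ = 1 − 6·8/(5·24) = 1 − 48/120 = 0.600

0.600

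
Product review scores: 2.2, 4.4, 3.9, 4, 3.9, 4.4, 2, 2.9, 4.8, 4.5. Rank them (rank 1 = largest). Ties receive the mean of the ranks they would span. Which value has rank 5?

4

Sorted (descending): 4.8, 4.5, 4.4, 4.4, 4, 3.9, 3.9, 2.9, 2.2, 2
The 2 values of 4.4 occupy positions 3–4 → average rank (3+4)/2 = 3.5.
The 2 values of 3.9 occupy positions 6–7 → average rank (6+7)/2 = 6.5.
Rank 5 → value 4.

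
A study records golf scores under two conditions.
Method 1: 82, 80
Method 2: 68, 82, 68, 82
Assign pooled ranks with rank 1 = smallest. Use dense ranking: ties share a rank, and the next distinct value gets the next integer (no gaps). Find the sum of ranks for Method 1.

Sorted (ascending): 68, 68, 80, 82, 82, 82
The 2 values of 68 share dense rank 1.
The 3 values of 82 share dense rank 3.
Remaining distinct values take the next consecutive integers.
Method 1 values → pooled ranks: 82→3, 80→2
Rank sum = 3 + 2 = 5

5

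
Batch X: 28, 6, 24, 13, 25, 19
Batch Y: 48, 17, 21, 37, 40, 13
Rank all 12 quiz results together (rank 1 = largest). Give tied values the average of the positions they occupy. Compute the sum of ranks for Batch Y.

Sorted (descending): 48, 40, 37, 28, 25, 24, 21, 19, 17, 13, 13, 6
The 2 values of 13 occupy positions 10–11 → average rank (10+11)/2 = 10.5.
Batch Y values → pooled ranks: 48→1, 17→9, 21→7, 37→3, 40→2, 13→10.5
Rank sum = 1 + 9 + 7 + 3 + 2 + 10.5 = 32.5

32.5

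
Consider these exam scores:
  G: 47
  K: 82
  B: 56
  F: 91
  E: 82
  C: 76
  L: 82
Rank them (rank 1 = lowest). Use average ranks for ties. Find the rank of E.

5

Sorted (ascending): 47, 56, 76, 82, 82, 82, 91
The 3 values of 82 occupy positions 4–6 → average rank 5.
E has value 82 → rank 5.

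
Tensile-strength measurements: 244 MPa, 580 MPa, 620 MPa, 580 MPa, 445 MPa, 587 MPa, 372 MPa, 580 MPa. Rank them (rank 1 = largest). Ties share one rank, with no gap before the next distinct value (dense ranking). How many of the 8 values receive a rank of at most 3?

Sorted (descending): 620, 587, 580, 580, 580, 445, 372, 244
The 3 values of 580 share dense rank 3.
Remaining distinct values take the next consecutive integers.
Ranks ≤ 3: {1, 2, 3, 3, 3} → 5 values.

5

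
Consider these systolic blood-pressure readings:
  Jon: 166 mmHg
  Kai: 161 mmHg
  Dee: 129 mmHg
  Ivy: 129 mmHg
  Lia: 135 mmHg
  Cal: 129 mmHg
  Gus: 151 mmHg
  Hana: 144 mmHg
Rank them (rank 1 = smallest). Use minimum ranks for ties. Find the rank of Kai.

7

Sorted (ascending): 129, 129, 129, 135, 144, 151, 161, 166
The 3 values of 129 occupy positions 1–3 → each gets rank 1.
Kai has value 161 mmHg → rank 7.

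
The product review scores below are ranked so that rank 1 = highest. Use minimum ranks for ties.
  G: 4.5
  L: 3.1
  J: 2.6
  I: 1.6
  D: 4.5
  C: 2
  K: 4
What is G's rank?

1

Sorted (descending): 4.5, 4.5, 4, 3.1, 2.6, 2, 1.6
The 2 values of 4.5 occupy positions 1–2 → each gets rank 1.
G has value 4.5 → rank 1.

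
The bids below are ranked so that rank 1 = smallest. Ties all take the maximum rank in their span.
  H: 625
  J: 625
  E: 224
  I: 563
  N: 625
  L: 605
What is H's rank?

6

Sorted (ascending): 224, 563, 605, 625, 625, 625
The 3 values of 625 occupy positions 4–6 → each gets rank 6.
H has value 625 → rank 6.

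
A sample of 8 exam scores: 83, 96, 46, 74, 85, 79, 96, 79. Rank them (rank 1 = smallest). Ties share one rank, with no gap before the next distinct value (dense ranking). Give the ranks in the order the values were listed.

4, 6, 1, 2, 5, 3, 6, 3

Sorted (ascending): 46, 74, 79, 79, 83, 85, 96, 96
The 2 values of 79 share dense rank 3.
The 2 values of 96 share dense rank 6.
Remaining distinct values take the next consecutive integers.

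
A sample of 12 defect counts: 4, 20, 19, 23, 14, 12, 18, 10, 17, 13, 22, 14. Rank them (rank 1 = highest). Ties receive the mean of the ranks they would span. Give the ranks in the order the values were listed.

12, 3, 4, 1, 7.5, 10, 5, 11, 6, 9, 2, 7.5

Sorted (descending): 23, 22, 20, 19, 18, 17, 14, 14, 13, 12, 10, 4
The 2 values of 14 occupy positions 7–8 → average rank (7+8)/2 = 7.5.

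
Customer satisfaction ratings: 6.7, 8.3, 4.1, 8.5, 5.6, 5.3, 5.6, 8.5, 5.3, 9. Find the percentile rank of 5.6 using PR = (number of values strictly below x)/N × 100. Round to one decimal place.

N = 10.
Strictly below 5.6: 3. Equal to 5.6: 2.
PR = 3/10 × 100 = 30.0

30.0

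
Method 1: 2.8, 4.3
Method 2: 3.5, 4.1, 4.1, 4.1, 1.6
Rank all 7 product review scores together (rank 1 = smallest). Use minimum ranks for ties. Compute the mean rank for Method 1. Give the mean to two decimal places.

Sorted (ascending): 1.6, 2.8, 3.5, 4.1, 4.1, 4.1, 4.3
The 3 values of 4.1 occupy positions 4–6 → each gets rank 4.
Method 1 values → pooled ranks: 2.8→2, 4.3→7
Mean rank = (2 + 7) / 2 = 4.50

4.50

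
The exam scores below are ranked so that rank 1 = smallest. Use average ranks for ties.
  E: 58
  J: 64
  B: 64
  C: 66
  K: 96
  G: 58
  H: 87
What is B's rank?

3.5

Sorted (ascending): 58, 58, 64, 64, 66, 87, 96
The 2 values of 58 occupy positions 1–2 → average rank (1+2)/2 = 1.5.
The 2 values of 64 occupy positions 3–4 → average rank (3+4)/2 = 3.5.
B has value 64 → rank 3.5.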